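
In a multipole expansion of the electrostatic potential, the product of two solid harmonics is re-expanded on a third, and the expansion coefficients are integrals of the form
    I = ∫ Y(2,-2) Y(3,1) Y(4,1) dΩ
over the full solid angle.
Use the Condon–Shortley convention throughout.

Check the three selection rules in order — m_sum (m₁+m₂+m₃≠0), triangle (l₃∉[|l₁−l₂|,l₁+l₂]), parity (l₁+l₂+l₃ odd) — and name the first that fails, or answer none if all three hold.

parity

m₁+m₂+m₃ = -2 + 1 + 1 = 0  ✓
triangle: |2−3|=1 ≤ l₃=4 ≤ 2+3=5  ✓
parity: l₁+l₂+l₃ = 9 is odd  ✗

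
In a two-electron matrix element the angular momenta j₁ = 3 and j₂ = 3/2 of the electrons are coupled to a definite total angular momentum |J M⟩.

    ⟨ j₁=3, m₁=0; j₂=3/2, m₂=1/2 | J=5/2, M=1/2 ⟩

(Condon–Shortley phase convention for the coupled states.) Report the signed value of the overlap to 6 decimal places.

√[6·2!4!1!/8! · 3!3!2!1!3!2!] = √(216/35)
  +(−1)^1/∏(1,1,2,1,2,0)! = -1/4  (running -1/4)
  +(−1)^2/∏(2,0,1,0,3,1)! = 1/12  (running -1/6)
⟨..|..⟩ = √(216/35)·(-1/6) = -0.414039

−√(6/35) = -0.414039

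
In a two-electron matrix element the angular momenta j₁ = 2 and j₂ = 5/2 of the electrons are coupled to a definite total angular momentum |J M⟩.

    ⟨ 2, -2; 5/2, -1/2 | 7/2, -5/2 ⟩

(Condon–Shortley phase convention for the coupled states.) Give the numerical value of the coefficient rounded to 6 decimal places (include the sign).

-0.712697  (= −√(32/63))

j₁+j₂−J=1  J+j₁−j₂=3  J−j₁+j₂=4  j₁+j₂+J+1=9
(j₁±m₁, j₂±m₂, J±M) = (0,4,2,3,1,6)
P² = 4608/7
sum k=1..1:
  [1] −1/36 = -1/36
S = -1/36
C² = P²·S² = 32/63 ; C = -0.712697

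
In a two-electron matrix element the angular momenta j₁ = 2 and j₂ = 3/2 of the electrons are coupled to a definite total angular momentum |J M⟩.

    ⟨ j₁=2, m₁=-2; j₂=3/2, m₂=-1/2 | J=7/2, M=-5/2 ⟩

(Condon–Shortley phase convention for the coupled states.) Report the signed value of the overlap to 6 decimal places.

+√(3/7) ≈ +0.654654

triangle: 0!·4!·3!/8! = 144/40320
(j±m)!: 0!·4!·1!·2!·1!·6! = 34560
prefactor² = (2J+1)·Δ·N² = 6912/7
  k=0: +1/(0!·0!·4!·1!·0!·2!) = 1/48
Σ = 1/48  ⇒  CG² = 6912/7·(1/48)² = 3/7
CG = +√(3/7) = +0.654654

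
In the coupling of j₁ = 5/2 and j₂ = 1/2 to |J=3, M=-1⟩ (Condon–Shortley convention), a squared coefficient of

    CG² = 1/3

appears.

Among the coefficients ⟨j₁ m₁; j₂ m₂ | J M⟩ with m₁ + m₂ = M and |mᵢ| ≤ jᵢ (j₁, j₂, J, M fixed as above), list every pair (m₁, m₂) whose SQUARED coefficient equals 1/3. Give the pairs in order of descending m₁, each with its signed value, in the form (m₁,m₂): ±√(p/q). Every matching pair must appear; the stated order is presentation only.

(-3/2,1/2): +√(1/3)

Admissible pairs with m₁+m₂ = M = -1: (-3/2,1/2), (-1/2,-1/2)
  (m₁,m₂)=(-1/2,-1/2): CG² = 2/3, CG = +√(2/3)
  (m₁,m₂)=(-3/2,1/2): CG² = 1/3, CG = +√(1/3)   ← matches the target
Pairs with CG² = 1/3: (-3/2,1/2): +√(1/3)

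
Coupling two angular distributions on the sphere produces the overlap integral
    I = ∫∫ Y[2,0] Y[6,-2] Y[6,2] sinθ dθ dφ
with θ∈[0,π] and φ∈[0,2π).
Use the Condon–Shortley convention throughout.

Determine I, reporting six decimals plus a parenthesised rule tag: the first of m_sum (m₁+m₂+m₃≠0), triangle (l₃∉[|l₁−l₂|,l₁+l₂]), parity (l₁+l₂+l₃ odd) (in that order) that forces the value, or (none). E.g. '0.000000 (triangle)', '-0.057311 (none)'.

m-sum 0 ✓  L=14 even ✓  4≤6≤8 ✓
Π(2lᵢ+1) = 5×13×13 = 845
triangle coeff Δ(2,6,6) = 1/90090
Σ_t [0,2]: t=0:+1/69120 t=1:−1/14400 t=2:+1/69120 = -7/172800
(3j)²=14/715 [(2 6 6; 0 0 0)], sign=-1
Σ_t [0,2]: t=0:+1/69120 t=1:−1/30240 t=2:+1/322560 = -1/64512
(3j)²=10/1001 [(2 6 6; 0 -2 2)], sign=-1
⇒ 4πI² = 20/121
I = (+1)√(20/121/(4π)) = 0.11468784
No selection rule forces the value: the integral is nonzero (none).

0.114688 (none)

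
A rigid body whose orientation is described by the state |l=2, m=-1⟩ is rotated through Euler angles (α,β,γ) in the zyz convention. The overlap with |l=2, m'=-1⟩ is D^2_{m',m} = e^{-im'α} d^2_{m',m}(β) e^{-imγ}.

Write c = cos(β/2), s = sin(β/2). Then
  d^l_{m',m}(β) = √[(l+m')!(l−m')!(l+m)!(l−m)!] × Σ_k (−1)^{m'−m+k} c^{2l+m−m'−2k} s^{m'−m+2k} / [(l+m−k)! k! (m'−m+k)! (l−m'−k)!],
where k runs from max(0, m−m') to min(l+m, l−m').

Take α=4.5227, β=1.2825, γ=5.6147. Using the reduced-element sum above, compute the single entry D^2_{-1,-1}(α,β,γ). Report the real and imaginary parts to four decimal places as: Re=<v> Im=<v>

Re=0.2096 Im=0.1811

Split into d^2_{-1,-1}(β=1.2825) × two z-phases.
Half-angle: c=0.801349, s=0.598198. N=√(1·6·1·6)=6.000000
k: max(0,(-1)−(-1))=0 … min(2+(-1),2−(-1))=1
  k=0: (−1)^0·6.0000/(6)·0.8013^4·0.5982^0 = +0.412369
  k=1: (−1)^1·6.0000/(2)·0.8013^2·0.5982^2 = -0.689372
d^2_{-1,-1}(1.2825) = +0.412369 -0.689372 = -0.277003
Attach z-rotation phases: D = e^{-i(-1)(4.5227)}·(-0.277003)·e^{-i(-1)(5.6147)} = +0.209594+0.181110i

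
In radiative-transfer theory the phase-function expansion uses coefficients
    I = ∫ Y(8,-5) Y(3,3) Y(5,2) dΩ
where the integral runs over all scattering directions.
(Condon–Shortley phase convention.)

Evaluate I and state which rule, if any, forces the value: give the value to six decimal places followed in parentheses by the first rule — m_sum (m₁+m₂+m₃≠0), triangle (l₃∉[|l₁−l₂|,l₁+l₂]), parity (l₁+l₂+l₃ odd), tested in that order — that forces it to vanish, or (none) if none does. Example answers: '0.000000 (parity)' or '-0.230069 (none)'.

-0.173916 (none)

m-sum 0 ✓  L=16 even ✓  5≤5≤11 ✓
Π(2lᵢ+1) = 17×7×11 = 1309
triangle coeff Δ(8,3,5) = 1/136136
Σ_t [3,3]: t=3:−1/518400 = -1/518400
(3j)²=56/2431 [(8 3 5; 0 0 0)], sign=+1
Σ_t [6,6]: t=6:+1/21772800 = 1/21772800
(3j)²=3/238 [(8 3 5; -5 3 2)], sign=-1
⇒ 4πI² = 84/221
I = (-1)√(84/221/(4π)) = -0.17391561
No selection rule forces the value: the integral is nonzero (none).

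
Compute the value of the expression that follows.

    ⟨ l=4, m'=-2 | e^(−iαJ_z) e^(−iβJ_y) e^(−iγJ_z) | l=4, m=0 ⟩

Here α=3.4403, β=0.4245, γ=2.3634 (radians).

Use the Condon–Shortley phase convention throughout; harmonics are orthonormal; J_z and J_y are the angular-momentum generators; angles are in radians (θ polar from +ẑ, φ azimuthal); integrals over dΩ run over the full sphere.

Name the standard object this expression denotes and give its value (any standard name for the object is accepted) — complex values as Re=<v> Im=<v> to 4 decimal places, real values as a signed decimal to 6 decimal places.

This is a Wigner D-matrix element — the rotation-matrix element ⟨l m'| R(α,β,γ) |l m⟩ in the angular-momentum basis.
D^4_{-2,0}(3.4403,0.4245,2.3634) = e^{-i·-2·3.4403}·d^4_{-2,0}(0.4245)·e^{-i·0·2.3634}. Compute d first:
With c≡cos(β/2)=0.977559 and s≡sin(β/2)=0.210660, N=[2·720·24·24]^{1/2}=910.735966
k∈{2,3,4} keeps every argument non-negative
  k=2: (−1)^0·910.7360/(96)·0.9776^6·0.2107^2 = +0.367404
  k=3: (−1)^1·910.7360/(36)·0.9776^4·0.2107^4 = -0.045498
  k=4: (−1)^2·910.7360/(96)·0.9776^2·0.2107^6 = +0.000792
d^4_{-2,0}(0.4245) = +0.367404 -0.045498 +0.000792 = +0.322699
Phases: e^{-i·(-2)·3.4403}=+0.826793+0.562507i, e^{-i·(0)·2.3634}=+1.000000+0.000000i ⇒ D=+0.266805+0.181520i

Wigner D-matrix element, Re=0.2668 Im=0.1815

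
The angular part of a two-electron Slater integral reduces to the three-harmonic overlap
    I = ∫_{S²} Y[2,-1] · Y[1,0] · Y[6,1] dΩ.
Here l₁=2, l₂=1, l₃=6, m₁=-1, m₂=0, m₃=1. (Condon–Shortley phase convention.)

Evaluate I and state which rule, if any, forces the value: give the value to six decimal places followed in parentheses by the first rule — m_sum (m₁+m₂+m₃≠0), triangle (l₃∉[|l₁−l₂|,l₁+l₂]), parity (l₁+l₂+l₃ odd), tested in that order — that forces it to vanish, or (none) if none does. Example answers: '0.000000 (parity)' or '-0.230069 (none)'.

0.000000 (triangle)

l₃=6 ∉ [1,3] — triangle fails ⇒ I = 0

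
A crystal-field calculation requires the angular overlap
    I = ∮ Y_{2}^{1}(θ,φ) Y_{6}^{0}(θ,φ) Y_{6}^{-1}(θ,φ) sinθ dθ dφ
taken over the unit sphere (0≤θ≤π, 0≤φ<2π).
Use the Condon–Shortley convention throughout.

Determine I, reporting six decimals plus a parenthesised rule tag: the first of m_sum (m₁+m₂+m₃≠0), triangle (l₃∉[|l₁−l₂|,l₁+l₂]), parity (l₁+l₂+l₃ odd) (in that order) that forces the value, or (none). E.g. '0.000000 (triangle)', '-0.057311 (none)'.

-0.030344 (none)

Rules hold: Σm=0, L=14 even, 4≤6≤8.
N = 5·13·13 = 845
Δ = 2!·2!·10!/15! = 1/90090
Racah Σ t=0..2: t=0:+1/69120 t=1:−1/14400 t=2:+1/69120 = -7/172800
⇒ 3j(2 6 6; 0 0 0)² = 14/715, sgn -1
Racah Σ t=0..1: t=0:+1/34560 t=1:−1/28800 = -1/172800
⇒ 3j(2 6 6; 1 0 -1)² = 1/1430, sgn +1
4πI² = N·(3j₀)²·(3jₘ)² = 7/605
I = -1·√(0.0115702/4π) = -0.03034355
No selection rule forces the value: the integral is nonzero (none).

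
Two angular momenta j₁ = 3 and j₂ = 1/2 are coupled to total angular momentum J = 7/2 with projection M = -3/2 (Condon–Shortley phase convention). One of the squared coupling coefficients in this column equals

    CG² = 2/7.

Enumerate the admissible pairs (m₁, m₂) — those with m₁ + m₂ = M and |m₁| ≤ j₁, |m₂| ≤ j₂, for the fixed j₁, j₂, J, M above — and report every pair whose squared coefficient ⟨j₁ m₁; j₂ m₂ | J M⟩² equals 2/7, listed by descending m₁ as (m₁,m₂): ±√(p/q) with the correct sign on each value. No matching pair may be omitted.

(-2,1/2): +√(2/7)

Admissible pairs with m₁+m₂ = M = -3/2: (-2,1/2), (-1,-1/2)
  (m₁,m₂)=(-1,-1/2): CG² = 5/7, CG = +√(5/7)
  (m₁,m₂)=(-2,1/2): CG² = 2/7, CG = +√(2/7)   ← matches the target
Pairs with CG² = 2/7: (-2,1/2): +√(2/7)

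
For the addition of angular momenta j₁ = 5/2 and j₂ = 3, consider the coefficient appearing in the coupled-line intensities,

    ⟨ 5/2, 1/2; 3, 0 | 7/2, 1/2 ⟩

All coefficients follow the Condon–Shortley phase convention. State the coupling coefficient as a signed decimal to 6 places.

√[8·2!3!4!/10! · 3!2!3!3!4!3!] = √(6912/175)
  +(−1)^0/∏(0,2,2,3,1,1)! = 1/24  (running 1/24)
  +(−1)^1/∏(1,1,1,2,2,2)! = -1/8  (running -1/12)
  +(−1)^2/∏(2,0,0,1,3,3)! = 1/72  (running -5/72)
⟨..|..⟩ = √(6912/175)·(-5/72) = -0.436436

-0.436436  (= −√(4/21))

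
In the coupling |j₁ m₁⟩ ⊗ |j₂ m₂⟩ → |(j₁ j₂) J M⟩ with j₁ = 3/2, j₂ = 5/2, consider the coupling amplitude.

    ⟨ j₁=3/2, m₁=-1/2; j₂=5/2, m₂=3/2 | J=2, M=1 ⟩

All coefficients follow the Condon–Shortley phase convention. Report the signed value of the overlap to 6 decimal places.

triangle: 2!×1!×3!/7! = 12/5040
(j±m)!: 1!×2!×4!×1!×3!×1! = 288
prefactor² = (2J+1)×Δ×N² = 24/7
  k=1: −1/(1!×1!×1!×3!×0!×0!) = -1/6
  k=2: +1/(2!×0!×0!×2!×1!×1!) = 1/4
Σ = 1/12  ⇒  CG² = 24/7×(1/12)² = 1/42
CG = +√(1/42) = +0.154303

+√(1/42) = +0.154303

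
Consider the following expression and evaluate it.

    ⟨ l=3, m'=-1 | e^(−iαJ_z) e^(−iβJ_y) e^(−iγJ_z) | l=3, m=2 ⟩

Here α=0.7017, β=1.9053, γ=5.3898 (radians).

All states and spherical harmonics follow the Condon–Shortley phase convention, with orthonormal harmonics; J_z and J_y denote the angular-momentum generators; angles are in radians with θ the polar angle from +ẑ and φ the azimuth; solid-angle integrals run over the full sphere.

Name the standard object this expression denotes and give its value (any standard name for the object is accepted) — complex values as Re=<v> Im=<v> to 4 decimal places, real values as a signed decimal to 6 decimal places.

This is a Wigner D-matrix element — the rotation-matrix element ⟨l m'| R(α,β,γ) |l m⟩ in the angular-momentum basis.
Split into d^3_{-1,2}(β=1.9053) × two z-phases.
With c≡cos(β/2)=0.579525 and s≡sin(β/2)=0.814954, N=[2·24·120·1]^{1/2}=75.894664
k∈{3,4} keeps every argument non-negative
  k=3: (−1)^0·75.8947/(12)·0.5795^3·0.8150^3 = +0.666265
  k=4: (−1)^1·75.8947/(24)·0.5795^1·0.8150^5 = -0.658777
d^3_{-1,2}(1.9053) = +0.666265 -0.658777 = +0.007488
Phases: e^{-i·(-1)·0.7017}=+0.763746+0.645517i, e^{-i·(2)·5.3898}=-0.214299+0.976768i ⇒ D=-0.005947+0.004550i

Wigner D-matrix element, Re=-0.0059 Im=0.0046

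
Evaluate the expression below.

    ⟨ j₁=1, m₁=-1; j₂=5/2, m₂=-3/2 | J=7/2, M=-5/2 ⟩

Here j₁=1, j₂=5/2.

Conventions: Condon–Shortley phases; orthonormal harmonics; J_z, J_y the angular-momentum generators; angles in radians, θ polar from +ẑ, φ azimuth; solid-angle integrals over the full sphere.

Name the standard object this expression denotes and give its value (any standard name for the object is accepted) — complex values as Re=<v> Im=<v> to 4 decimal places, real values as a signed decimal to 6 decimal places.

This is a Clebsch–Gordan (vector-coupling) coefficient.
j₁+j₂−J=0  J+j₁−j₂=2  J−j₁+j₂=5  j₁+j₂+J+1=8
(j₁±m₁, j₂±m₂, J±M) = (0,2,1,4,1,6)
P² = 11520/7
sum k=0..0:
  [0] +1/48 = 1/48
S = 1/48
C² = P²·S² = 5/7 ; C = +0.845154

Clebsch–Gordan coefficient, +√(5/7) ≈ +0.845154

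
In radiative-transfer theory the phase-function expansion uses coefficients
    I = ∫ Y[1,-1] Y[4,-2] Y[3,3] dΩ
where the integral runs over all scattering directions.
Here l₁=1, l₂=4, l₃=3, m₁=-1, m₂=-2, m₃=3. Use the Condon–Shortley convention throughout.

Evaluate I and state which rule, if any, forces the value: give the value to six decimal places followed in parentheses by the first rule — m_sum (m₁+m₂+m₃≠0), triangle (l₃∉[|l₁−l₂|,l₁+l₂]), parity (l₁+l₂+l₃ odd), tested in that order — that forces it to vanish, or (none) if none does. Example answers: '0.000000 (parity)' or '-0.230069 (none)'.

Checks pass: Σm=0; 8 even; l₃=3∈[3,5].
(2·1+1)(2·4+1)(2·3+1) = 189
Δ: 2! 0! 6! / 9! → 1/252
sum: t=1:−1/36 = -1/36
3j²(1 4 3; 0 0 0) = Δ·Π!·Σ² = 4/63  (sign +1)
sum: t=2:+1/1440 = 1/1440
3j²(1 4 3; -1 -2 3) = Δ·Π!·Σ² = 1/252  (sign +1)
combine: 4πI² = 189·4/63·1/252 = 1/21
take √, sign +1: I = 0.06155813
No selection rule forces the value: the integral is nonzero (none).

0.061558 (none)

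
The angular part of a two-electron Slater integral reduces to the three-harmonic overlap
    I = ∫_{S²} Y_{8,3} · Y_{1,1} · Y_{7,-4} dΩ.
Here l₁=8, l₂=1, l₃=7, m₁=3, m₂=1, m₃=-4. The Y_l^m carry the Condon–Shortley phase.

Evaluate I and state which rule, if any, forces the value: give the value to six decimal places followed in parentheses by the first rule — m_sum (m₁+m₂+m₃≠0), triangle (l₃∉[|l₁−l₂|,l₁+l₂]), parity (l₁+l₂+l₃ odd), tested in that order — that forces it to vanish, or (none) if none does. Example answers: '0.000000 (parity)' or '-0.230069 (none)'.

-0.096758 (none)

Checks pass: Σm=0; 16 even; l₃=7∈[7,9].
(2·8+1)(2·1+1)(2·7+1) = 765
Δ: 2! 14! 0! / 17! → 1/2040
sum: t=1:−1/25401600 = -1/25401600
3j²(8 1 7; 0 0 0) = Δ·Π!·Σ² = 8/255  (sign +1)
sum: t=2:+1/479001600 = 1/479001600
3j²(8 1 7; 3 1 -4) = Δ·Π!·Σ² = 1/204  (sign -1)
combine: 4πI² = 765·8/255·1/204 = 2/17
take √, sign -1: I = -0.09675772
No selection rule forces the value: the integral is nonzero (none).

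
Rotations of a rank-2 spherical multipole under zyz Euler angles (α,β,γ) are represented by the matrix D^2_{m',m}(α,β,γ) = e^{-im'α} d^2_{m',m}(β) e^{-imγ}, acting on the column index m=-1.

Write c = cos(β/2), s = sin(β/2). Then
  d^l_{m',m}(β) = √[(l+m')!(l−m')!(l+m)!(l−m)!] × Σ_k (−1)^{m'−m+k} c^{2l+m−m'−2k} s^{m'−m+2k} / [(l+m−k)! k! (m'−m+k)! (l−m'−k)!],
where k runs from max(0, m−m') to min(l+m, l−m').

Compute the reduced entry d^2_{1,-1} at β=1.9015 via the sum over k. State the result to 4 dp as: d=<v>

d^2_{1,-1}(β=1.9015) via the finite sum:
Half-angle: c=0.581073, s=0.813852. N=√(6·1·1·6)=6.000000
The bounds max(0,m−m')=0 and min(l+m,l−m')=1 give 2 terms
  k=0: (−1)^2·6.0000/(2)·0.5811^2·0.8139^2 = +0.670923
  k=1: (−1)^3·6.0000/(6)·0.5811^0·0.8139^4 = -0.438713
d^2_{1,-1}(1.9015) = +0.670923 -0.438713 = +0.232210

d=0.2322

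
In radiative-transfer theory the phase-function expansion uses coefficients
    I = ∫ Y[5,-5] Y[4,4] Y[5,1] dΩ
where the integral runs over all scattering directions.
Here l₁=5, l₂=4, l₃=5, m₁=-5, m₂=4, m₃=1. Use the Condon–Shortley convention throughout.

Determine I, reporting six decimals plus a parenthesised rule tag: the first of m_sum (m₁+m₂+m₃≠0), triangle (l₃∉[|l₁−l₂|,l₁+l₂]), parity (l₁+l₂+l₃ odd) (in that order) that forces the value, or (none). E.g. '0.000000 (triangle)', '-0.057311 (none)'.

-0.075170 (none)

Checks pass: Σm=0; 14 even; l₃=5∈[1,9].
(2·5+1)(2·4+1)(2·5+1) = 1089
Δ: 4! 6! 4! / 15! → 1/3153150
sum: t=0:+1/69120 t=1:−1/1728 t=2:+1/576 t=3:−1/1728 t=4:+1/69120 = 7/11520
3j²(5 4 5; 0 0 0) = Δ·Π!·Σ² = 2/143  (sign -1)
sum: t=4:+1/414720 = 1/414720
3j²(5 4 5; -5 4 1) = Δ·Π!·Σ² = 2/429  (sign +1)
combine: 4πI² = 1089·2/143·2/429 = 12/169
take √, sign -1: I = -0.07516962
No selection rule forces the value: the integral is nonzero (none).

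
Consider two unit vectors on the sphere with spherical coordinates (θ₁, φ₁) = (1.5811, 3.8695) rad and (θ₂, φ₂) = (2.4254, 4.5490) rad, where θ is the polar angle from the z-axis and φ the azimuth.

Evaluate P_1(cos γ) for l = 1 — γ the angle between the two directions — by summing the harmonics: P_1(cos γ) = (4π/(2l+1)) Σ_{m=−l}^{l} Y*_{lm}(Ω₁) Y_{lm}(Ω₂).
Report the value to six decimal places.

0.518441

Expand P_1 via completeness: Σ_{m} conj(Y_{1,m}) at Ω₁ times Y_{1,m} at Ω₂ —
  m=-1: Y*=-0.25792 - 0.22985j  Y=-0.03690 + 0.22380j  product 0.06096 - 0.04924j
  m=+0: Y*=-0.00503 + 0.00000j  Y=-0.36856 + 0.00000j  product 0.00186 + 0.00000j
  m=+1: Y*=0.25792 - 0.22985j  Y=0.03690 + 0.22380j  product 0.06096 + 0.04924j
Accumulated sum 0.12377 + 0.00000j; after 4π/(2l+1) scaling, 0.51844 + 0.00000j ⇒ P_1 = 0.518441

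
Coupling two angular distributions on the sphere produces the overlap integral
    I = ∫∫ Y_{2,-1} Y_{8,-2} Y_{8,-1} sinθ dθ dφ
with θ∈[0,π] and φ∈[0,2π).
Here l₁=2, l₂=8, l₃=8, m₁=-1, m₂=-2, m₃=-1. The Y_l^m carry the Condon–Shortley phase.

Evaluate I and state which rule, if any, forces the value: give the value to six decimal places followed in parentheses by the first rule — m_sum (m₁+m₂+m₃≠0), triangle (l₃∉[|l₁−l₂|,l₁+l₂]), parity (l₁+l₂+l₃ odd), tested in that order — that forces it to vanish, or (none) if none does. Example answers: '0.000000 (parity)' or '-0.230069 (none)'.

0.000000 (m_sum)

m-sum = -1 − 2 − 1 = -4 ≠ 0 ⇒ I = 0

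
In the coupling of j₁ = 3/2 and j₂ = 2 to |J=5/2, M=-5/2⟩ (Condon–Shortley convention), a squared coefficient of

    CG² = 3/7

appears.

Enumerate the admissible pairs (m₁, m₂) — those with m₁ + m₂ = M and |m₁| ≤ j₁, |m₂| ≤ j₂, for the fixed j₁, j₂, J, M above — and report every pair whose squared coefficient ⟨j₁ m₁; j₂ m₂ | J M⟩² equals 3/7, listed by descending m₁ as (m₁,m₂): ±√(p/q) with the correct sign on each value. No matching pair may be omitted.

Admissible pairs with m₁+m₂ = M = -5/2: (-3/2,-1), (-1/2,-2)
  (m₁,m₂)=(-1/2,-2): CG² = 4/7, CG = +√(4/7)
  (m₁,m₂)=(-3/2,-1): CG² = 3/7, CG = −√(3/7)   ← matches the target
Pairs with CG² = 3/7: (-3/2,-1): −√(3/7)

(-3/2,-1): −√(3/7)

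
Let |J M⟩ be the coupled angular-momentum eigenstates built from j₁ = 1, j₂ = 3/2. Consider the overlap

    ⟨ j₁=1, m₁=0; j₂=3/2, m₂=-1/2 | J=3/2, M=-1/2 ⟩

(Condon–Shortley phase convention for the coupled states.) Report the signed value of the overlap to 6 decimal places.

triangle: 1!·1!·2!/5! = 2/120
(j±m)!: 1!·1!·1!·2!·1!·2! = 4
prefactor² = (2J+1)·Δ·N² = 4/15
  k=0: +1/(0!·1!·1!·1!·0!·1!) = 1
  k=1: −1/(1!·0!·0!·0!·1!·2!) = -1/2
Σ = 1/2  ⇒  CG² = 4/15·(1/2)² = 1/15
CG = +√(1/15) = +0.258199

+0.258199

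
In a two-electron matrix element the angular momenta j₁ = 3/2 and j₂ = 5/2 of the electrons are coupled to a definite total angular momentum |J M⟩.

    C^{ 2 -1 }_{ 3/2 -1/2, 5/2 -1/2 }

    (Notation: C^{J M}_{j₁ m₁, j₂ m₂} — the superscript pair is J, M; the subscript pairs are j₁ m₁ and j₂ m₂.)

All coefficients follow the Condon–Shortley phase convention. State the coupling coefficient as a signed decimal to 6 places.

j₁+j₂−J=2  J+j₁−j₂=1  J−j₁+j₂=3  j₁+j₂+J+1=7
(j₁±m₁, j₂±m₂, J±M) = (1,2,2,3,1,3)
P² = 12/7
sum k=1..2:
  [1] −1/2 = -1/2
  [2] +1/12 = 1/12
S = -5/12
C² = P²·S² = 25/84 ; C = -0.545545

−√(25/84) = -0.545545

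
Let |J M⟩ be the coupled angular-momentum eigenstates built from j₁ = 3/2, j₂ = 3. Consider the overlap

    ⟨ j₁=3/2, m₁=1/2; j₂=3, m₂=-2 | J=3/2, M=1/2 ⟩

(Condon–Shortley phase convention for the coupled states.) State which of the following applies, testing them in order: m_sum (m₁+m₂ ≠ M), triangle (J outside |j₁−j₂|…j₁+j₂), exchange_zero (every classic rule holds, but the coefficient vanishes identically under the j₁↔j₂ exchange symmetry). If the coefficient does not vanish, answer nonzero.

m-sum: m₁+m₂ = 1/2+(-2) = -3/2, M = 1/2  ✗ ⇒ coefficient is 0

m_sum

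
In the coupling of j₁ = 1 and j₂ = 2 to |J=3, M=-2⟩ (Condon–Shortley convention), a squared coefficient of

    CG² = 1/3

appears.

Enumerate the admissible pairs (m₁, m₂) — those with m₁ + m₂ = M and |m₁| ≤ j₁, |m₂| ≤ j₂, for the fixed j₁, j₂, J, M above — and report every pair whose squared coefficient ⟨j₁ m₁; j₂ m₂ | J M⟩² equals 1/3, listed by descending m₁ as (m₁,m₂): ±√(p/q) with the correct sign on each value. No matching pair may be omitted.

Admissible pairs with m₁+m₂ = M = -2: (-1,-1), (0,-2)
  (m₁,m₂)=(0,-2): CG² = 1/3, CG = +√(1/3)   ← matches the target
  (m₁,m₂)=(-1,-1): CG² = 2/3, CG = +√(2/3)
Pairs with CG² = 1/3: (0,-2): +√(1/3)

(0,-2): +√(1/3)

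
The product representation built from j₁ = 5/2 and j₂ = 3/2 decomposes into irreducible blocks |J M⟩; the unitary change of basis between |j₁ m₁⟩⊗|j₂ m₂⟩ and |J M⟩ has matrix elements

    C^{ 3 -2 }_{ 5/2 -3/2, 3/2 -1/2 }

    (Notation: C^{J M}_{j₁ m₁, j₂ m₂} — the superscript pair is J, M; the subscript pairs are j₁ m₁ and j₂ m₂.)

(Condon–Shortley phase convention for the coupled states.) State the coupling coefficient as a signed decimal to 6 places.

-0.288675

triangle: 1!×4!×2!/8! = 48/40320
(j±m)!: 1!×4!×1!×2!×1!×5! = 5760
prefactor² = (2J+1)×Δ×N² = 48
  k=0: +1/(0!×1!×4!×1!×0!×1!) = 1/24
  k=1: −1/(1!×0!×3!×0!×1!×2!) = -1/12
Σ = -1/24  ⇒  CG² = 48×(-1/24)² = 1/12
CG = −√(1/12) = -0.288675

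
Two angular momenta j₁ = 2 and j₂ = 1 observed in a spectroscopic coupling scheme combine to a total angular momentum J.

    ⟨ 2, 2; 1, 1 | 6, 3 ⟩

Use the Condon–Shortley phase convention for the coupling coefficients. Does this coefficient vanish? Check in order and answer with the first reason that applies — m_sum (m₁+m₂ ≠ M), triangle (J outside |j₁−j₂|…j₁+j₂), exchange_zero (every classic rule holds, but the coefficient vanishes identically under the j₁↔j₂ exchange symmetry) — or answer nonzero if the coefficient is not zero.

m-sum: m₁+m₂ = 2+1 = 3, M = 3  ✓
triangle: need |j₁−j₂| ≤ J ≤ j₁+j₂, i.e. J ∈ [1, 3]; J = 6 is outside ✗ ⇒ coefficient is 0

triangle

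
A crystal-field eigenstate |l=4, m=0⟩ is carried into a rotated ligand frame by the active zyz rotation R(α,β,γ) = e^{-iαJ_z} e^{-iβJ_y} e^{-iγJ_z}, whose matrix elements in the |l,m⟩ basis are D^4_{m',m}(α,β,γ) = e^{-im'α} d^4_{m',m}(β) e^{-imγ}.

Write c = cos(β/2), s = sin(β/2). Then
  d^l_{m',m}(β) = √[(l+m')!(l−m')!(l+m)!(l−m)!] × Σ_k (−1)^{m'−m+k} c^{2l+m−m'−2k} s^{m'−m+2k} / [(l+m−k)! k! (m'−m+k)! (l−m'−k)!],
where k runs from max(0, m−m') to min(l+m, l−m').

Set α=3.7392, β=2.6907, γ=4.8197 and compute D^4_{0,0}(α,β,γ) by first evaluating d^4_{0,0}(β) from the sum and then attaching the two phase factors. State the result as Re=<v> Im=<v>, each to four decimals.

Re=0.2083 Im=0.0000

First d^4_{0,0}(β=2.6907), then the phase factors e^{-i(0)α} and e^{-i(0)γ}:
c=cos(2.690700/2)=0.223541, s=sin(2.690700/2)=0.974694; N=√[24·24·24·24]=576.000000
k: max(0,(0)−(0))=0 … min(4+(0),4−(0))=4
  k=0: (−1)^0·576.0000/(576)·0.2235^8·0.9747^0 = +0.000006
  k=1: (−1)^1·576.0000/(36)·0.2235^6·0.9747^2 = -0.001897
  k=2: (−1)^2·576.0000/(16)·0.2235^4·0.9747^4 = +0.081135
  k=3: (−1)^3·576.0000/(36)·0.2235^2·0.9747^6 = -0.685562
  k=4: (−1)^4·576.0000/(576)·0.2235^0·0.9747^8 = +0.814607
d^4_{0,0}(2.6907) = +0.000006 -0.001897 +0.081135 -0.685562 +0.814607 = +0.208289
D = (+1.000000+0.000000i)·(+0.208289)·(+1.000000+0.000000i) = +0.208289+0.000000i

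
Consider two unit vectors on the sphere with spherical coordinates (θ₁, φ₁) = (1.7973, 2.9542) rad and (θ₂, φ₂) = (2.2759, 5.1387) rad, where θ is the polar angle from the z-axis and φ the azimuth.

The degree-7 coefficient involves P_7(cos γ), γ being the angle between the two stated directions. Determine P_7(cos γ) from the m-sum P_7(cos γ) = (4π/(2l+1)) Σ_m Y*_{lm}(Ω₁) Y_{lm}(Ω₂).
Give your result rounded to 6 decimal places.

Expand P_7 via completeness: Σ_{m} conj(Y_{7,m}) at Ω₁ times Y_{7,m} at Ω₂ —
  m=-7: Y*=(-0.106870, 0.403280)  Y=(-0.011645, 0.073361)  product (-0.028341, -0.012536)
  m=-6: Y*=(-0.155325, 0.324491)  Y=(-0.197366, -0.130362)  product (0.072957, -0.043795)
  m=-5: Y*=(0.065755, -0.089462)  Y=(0.355029, -0.222961)  product (0.003398, -0.046422)
  m=-4: Y*=(0.255004, -0.237356)  Y=(0.052764, 0.390082)  product (0.106043, 0.086949)
  m=-3: Y*=(-0.003046, 0.001919)  Y=(-0.023768, -0.007141)  product (0.000086, -0.000024)
  m=-2: Y*=(-0.304775, 0.119892)  Y=(-0.231186, 0.264562)  product (0.038741, -0.108349)
  m=-1: Y*=(-0.036962, 0.007009)  Y=(-0.077179, -0.169936)  product (0.004044, 0.005740)
  m=+0: Y*=(0.319289, -0.000000)  Y=(-0.302557, 0.000000)  product (-0.096603, 0.000000)
  m=+1: Y*=(0.036962, 0.007009)  Y=(0.077179, -0.169936)  product (0.004044, -0.005740)
  m=+2: Y*=(-0.304775, -0.119892)  Y=(-0.231186, -0.264562)  product (0.038741, 0.108349)
  m=+3: Y*=(0.003046, 0.001919)  Y=(0.023768, -0.007141)  product (0.000086, 0.000024)
  m=+4: Y*=(0.255004, 0.237356)  Y=(0.052764, -0.390082)  product (0.106043, -0.086949)
  m=+5: Y*=(-0.065755, -0.089462)  Y=(-0.355029, -0.222961)  product (0.003398, 0.046422)
  m=+6: Y*=(-0.155325, -0.324491)  Y=(-0.197366, 0.130362)  product (0.072957, 0.043795)
  m=+7: Y*=(0.106870, 0.403280)  Y=(0.011645, 0.073361)  product (-0.028341, 0.012536)
Total Σ_m = (0.297254, -0.000000). Multiply by 0.837758: (0.249027, -0.000000). P_7(cos γ) = 0.249027

0.249027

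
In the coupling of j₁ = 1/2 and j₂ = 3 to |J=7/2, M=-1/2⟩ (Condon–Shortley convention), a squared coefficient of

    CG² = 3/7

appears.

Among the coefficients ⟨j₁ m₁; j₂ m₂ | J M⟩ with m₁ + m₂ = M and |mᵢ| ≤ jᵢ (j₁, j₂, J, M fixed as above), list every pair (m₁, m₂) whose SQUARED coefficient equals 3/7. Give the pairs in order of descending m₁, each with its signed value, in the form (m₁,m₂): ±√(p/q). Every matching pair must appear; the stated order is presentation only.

Admissible pairs with m₁+m₂ = M = -1/2: (-1/2,0), (1/2,-1)
  (m₁,m₂)=(1/2,-1): CG² = 3/7, CG = +√(3/7)   ← matches the target
  (m₁,m₂)=(-1/2,0): CG² = 4/7, CG = +√(4/7)
Pairs with CG² = 3/7: (1/2,-1): +√(3/7)

(1/2,-1): +√(3/7)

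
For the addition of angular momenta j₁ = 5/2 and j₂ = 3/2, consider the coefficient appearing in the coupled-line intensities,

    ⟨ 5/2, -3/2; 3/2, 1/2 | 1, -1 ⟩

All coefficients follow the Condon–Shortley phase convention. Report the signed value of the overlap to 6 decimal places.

+0.547723

triangle: 3!*2!*0!/6! = 12/720
(j±m)!: 1!*4!*2!*1!*0!*2! = 96
prefactor² = (2J+1)*Δ*N² = 24/5
  k=2: +1/(2!*1!*2!*0!*0!*0!) = 1/4
Σ = 1/4  ⇒  CG² = 24/5*(1/4)² = 3/10
CG = +√(3/10) = +0.547723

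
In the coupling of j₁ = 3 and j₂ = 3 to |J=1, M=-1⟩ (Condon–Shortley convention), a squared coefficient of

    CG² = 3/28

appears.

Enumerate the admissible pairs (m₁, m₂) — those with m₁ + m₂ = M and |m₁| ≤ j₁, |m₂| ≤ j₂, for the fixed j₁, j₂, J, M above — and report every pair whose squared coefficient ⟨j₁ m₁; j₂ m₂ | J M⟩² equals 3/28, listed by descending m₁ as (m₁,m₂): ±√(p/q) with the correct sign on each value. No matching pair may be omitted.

(2,-3): +√(3/28); (-3,2): −√(3/28)

Admissible pairs with m₁+m₂ = M = -1: (-3,2), (-2,1), (-1,0), (0,-1), (1,-2), (2,-3)
  (m₁,m₂)=(2,-3): CG² = 3/28, CG = +√(3/28)   ← matches the target
  (m₁,m₂)=(1,-2): CG² = 5/28, CG = −√(5/28)
  (m₁,m₂)=(0,-1): CG² = 3/14, CG = +√(3/14)
  (m₁,m₂)=(-1,0): CG² = 3/14, CG = −√(3/14)
  (m₁,m₂)=(-2,1): CG² = 5/28, CG = +√(5/28)
  (m₁,m₂)=(-3,2): CG² = 3/28, CG = −√(3/28)   ← matches the target
Pairs with CG² = 3/28: (2,-3): +√(3/28); (-3,2): −√(3/28)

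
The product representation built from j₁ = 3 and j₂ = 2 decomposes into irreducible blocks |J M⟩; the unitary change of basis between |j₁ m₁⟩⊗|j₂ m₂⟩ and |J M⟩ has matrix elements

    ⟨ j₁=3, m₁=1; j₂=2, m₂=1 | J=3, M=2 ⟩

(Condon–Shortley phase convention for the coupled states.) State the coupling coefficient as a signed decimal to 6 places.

j₁+j₂−J=2  J+j₁−j₂=4  J−j₁+j₂=2  j₁+j₂+J+1=9
(j₁±m₁, j₂±m₂, J±M) = (4,2,3,1,5,1)
P² = 64
sum k=1..2:
  [1] −1/12 = -1/12
  [2] +1/48 = 1/48
S = -1/16
C² = P²·S² = 1/4 ; C = -0.500000

-0.500000  (= −√(1/4))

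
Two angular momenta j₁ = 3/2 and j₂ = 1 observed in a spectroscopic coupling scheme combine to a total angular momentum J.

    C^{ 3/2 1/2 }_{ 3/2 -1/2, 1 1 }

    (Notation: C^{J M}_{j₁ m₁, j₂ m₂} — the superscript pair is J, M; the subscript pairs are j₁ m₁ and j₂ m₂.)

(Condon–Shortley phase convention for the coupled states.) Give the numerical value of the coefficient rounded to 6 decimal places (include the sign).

-0.730297  (= −√(8/15))

√[4·1!2!1!/5! · 1!2!2!0!2!1!] = √(8/15)
  +(−1)^1/∏(1,0,1,1,1,0)! = -1  (running -1)
⟨..|..⟩ = √(8/15)·(-1) = -0.730297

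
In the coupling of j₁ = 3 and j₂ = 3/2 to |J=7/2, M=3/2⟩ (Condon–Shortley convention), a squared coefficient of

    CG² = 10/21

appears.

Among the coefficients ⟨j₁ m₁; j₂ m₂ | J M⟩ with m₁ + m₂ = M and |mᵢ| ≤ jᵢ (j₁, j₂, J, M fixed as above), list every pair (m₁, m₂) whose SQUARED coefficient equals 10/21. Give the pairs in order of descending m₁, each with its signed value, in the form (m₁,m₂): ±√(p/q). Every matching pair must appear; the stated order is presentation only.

(0,3/2): −√(10/21)

Admissible pairs with m₁+m₂ = M = 3/2: (0,3/2), (1,1/2), (2,-1/2), (3,-3/2)
  (m₁,m₂)=(3,-3/2): CG² = 2/21, CG = +√(2/21)
  (m₁,m₂)=(2,-1/2): CG² = 3/7, CG = +√(3/7)
  (m₁,m₂)=(1,1/2): CG² = 0/1, CG = 0
  (m₁,m₂)=(0,3/2): CG² = 10/21, CG = −√(10/21)   ← matches the target
Pairs with CG² = 10/21: (0,3/2): −√(10/21)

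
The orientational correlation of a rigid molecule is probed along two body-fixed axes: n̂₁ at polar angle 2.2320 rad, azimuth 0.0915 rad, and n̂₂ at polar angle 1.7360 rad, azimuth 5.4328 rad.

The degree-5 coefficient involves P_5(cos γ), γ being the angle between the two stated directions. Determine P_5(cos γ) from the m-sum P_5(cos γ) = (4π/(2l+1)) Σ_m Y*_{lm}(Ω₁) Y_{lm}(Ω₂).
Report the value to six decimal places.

Expand P_5 via completeness: Σ_{m} conj(Y_{5,m}) at Ω₁ times Y_{5,m} at Ω₂ —
  [-5]  conj(Y_{5,-5})(Ω₁) = 0.12752 + 0.06279j ; Y_{5,-5}(Ω₂) = -0.19258 - 0.38825j ; Δ = -0.00018 - 0.06160j
  [-4]  conj(Y_{5,-4})(Ω₁) = -0.32656 - 0.12516j ; Y_{5,-4}(Ω₂) = 0.22081 + 0.05873j ; Δ = -0.06476 - 0.04682j
  [-3]  conj(Y_{5,-3})(Ω₁) = 0.39188 + 0.11036j ; Y_{5,-3}(Ω₂) = 0.20867 - 0.13985j ; Δ = 0.09721 - 0.03178j
  [-2]  conj(Y_{5,-2})(Ω₁) = -0.08366 - 0.01548j ; Y_{5,-2}(Ω₂) = -0.03229 + 0.24707j ; Δ = 0.00653 - 0.02017j
  [-1]  conj(Y_{5,-1})(Ω₁) = -0.32552 - 0.02987j ; Y_{5,-1}(Ω₂) = 0.13270 + 0.15118j ; Δ = -0.03868 - 0.05317j
  [+0]  conj(Y_{5,0})(Ω₁) = 0.17506 + 0.00000j ; Y_{5,0}(Ω₂) = -0.25297 + 0.00000j ; Δ = -0.04428 + 0.00000j
  [+1]  conj(Y_{5,1})(Ω₁) = 0.32552 - 0.02987j ; Y_{5,1}(Ω₂) = -0.13270 + 0.15118j ; Δ = -0.03868 + 0.05317j
  [+2]  conj(Y_{5,2})(Ω₁) = -0.08366 + 0.01548j ; Y_{5,2}(Ω₂) = -0.03229 - 0.24707j ; Δ = 0.00653 + 0.02017j
  [+3]  conj(Y_{5,3})(Ω₁) = -0.39188 + 0.11036j ; Y_{5,3}(Ω₂) = -0.20867 - 0.13985j ; Δ = 0.09721 + 0.03178j
  [+4]  conj(Y_{5,4})(Ω₁) = -0.32656 + 0.12516j ; Y_{5,4}(Ω₂) = 0.22081 - 0.05873j ; Δ = -0.06476 + 0.04682j
  [+5]  conj(Y_{5,5})(Ω₁) = -0.12752 + 0.06279j ; Y_{5,5}(Ω₂) = 0.19258 - 0.38825j ; Δ = -0.00018 + 0.06160j
Accumulated sum -0.04407 + 0.00000j; after 4π/(2l+1) scaling, -0.05034 + 0.00000j ⇒ P_5 = -0.050340

-0.050340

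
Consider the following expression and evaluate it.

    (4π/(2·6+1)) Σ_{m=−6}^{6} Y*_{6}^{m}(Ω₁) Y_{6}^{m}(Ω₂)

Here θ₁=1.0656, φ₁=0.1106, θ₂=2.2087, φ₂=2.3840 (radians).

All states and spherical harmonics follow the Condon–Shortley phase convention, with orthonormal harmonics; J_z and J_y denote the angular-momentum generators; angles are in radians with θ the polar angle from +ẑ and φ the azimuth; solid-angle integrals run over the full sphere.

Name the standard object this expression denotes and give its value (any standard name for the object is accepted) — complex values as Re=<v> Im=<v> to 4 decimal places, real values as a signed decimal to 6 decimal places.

Legendre polynomial (addition theorem), -0.259131

This sum is the spherical-harmonic addition theorem: it equals the Legendre polynomial P_l(cos γ) of the angle γ between the two directions.
Addition theorem: P_6(cos γ) = (4π/13) Σ_m Y*_{lm}(Ω₁) Y_{lm}(Ω₂), m = −6…6:
  term(m=-6) = +0.013424-0.024763i   from Y*(Ω₁)=+0.170888+0.133616i, Y(Ω₂)=-0.021563-0.128046i
  term(m=-5) = -0.050296-0.129129i   from Y*(Ω₁)=+0.353658+0.218292i, Y(Ω₂)=-0.266177-0.200828i
  term(m=-4) = -0.134464-0.046234i   from Y*(Ω₁)=+0.298091+0.141211i, Y(Ω₂)=-0.428417+0.047847i
  term(m=-3) = +0.013926-0.008292i   from Y*(Ω₁)=-0.084568-0.029137i, Y(Ω₂)=-0.117007+0.138358i
  term(m=-2) = -0.014978+0.089626i   from Y*(Ω₁)=-0.342036-0.076917i, Y(Ω₂)=-0.014407-0.258798i
  term(m=-1) = +0.007162+0.008458i   from Y*(Ω₁)=-0.037541-0.004169i, Y(Ω₂)=-0.213170-0.201633i
  term(m=+0) = +0.062379+0.000000i   from Y*(Ω₁)=+0.335682-0.000000i, Y(Ω₂)=+0.185826+0.000000i
  term(m=+1) = +0.007162-0.008458i   from Y*(Ω₁)=+0.037541-0.004169i, Y(Ω₂)=+0.213170-0.201633i
  term(m=+2) = -0.014978-0.089626i   from Y*(Ω₁)=-0.342036+0.076917i, Y(Ω₂)=-0.014407+0.258798i
  term(m=+3) = +0.013926+0.008292i   from Y*(Ω₁)=+0.084568-0.029137i, Y(Ω₂)=+0.117007+0.138358i
  term(m=+4) = -0.134464+0.046234i   from Y*(Ω₁)=+0.298091-0.141211i, Y(Ω₂)=-0.428417-0.047847i
  term(m=+5) = -0.050296+0.129129i   from Y*(Ω₁)=-0.353658+0.218292i, Y(Ω₂)=+0.266177-0.200828i
  term(m=+6) = +0.013424+0.024763i   from Y*(Ω₁)=+0.170888-0.133616i, Y(Ω₂)=-0.021563+0.128046i
Σ over m = -0.268073+0.000000i; ×(4π/13) → -0.259131+0.000000i. Real part: -0.259131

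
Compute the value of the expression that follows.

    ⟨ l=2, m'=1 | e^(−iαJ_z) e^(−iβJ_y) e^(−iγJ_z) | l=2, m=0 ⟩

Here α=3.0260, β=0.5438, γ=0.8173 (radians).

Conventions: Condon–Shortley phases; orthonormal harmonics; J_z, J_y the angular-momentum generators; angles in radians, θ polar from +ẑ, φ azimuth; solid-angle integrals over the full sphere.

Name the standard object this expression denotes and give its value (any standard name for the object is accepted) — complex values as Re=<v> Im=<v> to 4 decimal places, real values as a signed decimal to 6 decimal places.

Wigner D-matrix element, Re=0.5386 Im=0.0625

This is a Wigner D-matrix element — the rotation-matrix element ⟨l m'| R(α,β,γ) |l m⟩ in the angular-momentum basis.
D^2_{1,0}(3.0260,0.5438,0.8173) = e^{-i·1·3.0260}·d^2_{1,0}(0.5438)·e^{-i·0·0.8173}. Compute d first:
Half-angle: c=0.963262, s=0.268562. N=√(6·1·2·2)=4.898979
k: max(0,(0)−(1))=0 … min(2+(0),2−(1))=1
  k=0: (−1)^1·4.8990/(2)·0.9633^3·0.2686^1 = -0.587969
  k=1: (−1)^2·4.8990/(2)·0.9633^1·0.2686^3 = +0.045704
d^2_{1,0}(0.5438) = -0.587969 +0.045704 = -0.542265
Attach z-rotation phases: D = e^{-i(1)(3.0260)}·(-0.542265)·e^{-i(0)(0.8173)} = +0.538646+0.062542i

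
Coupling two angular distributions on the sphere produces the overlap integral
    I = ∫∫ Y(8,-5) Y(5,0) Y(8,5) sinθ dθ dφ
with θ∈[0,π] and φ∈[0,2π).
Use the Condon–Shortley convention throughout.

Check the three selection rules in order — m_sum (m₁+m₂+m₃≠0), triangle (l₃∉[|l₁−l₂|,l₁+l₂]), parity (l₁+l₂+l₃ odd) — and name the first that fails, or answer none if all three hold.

parity

azimuthal sum: -5 + 0 + 5 = 0  ✓
3 ≤ 8 ≤ 13 (triangle on l)  ✓
L = 8 + 5 + 8 = 21 (odd)  ✗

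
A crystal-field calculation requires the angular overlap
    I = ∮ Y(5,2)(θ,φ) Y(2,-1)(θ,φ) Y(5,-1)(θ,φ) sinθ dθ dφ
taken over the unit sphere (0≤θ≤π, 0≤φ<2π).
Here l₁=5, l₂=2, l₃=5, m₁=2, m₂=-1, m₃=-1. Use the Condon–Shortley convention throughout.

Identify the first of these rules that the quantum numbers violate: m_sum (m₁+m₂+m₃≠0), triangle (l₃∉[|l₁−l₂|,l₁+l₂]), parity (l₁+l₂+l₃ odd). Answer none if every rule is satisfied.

Σmᵢ = 0  ✓
l₃∈[|l₁−l₂|,l₁+l₂]=[3,7], have l₃=5  ✓
Σlᵢ = 12 ⇒ even  ✓

none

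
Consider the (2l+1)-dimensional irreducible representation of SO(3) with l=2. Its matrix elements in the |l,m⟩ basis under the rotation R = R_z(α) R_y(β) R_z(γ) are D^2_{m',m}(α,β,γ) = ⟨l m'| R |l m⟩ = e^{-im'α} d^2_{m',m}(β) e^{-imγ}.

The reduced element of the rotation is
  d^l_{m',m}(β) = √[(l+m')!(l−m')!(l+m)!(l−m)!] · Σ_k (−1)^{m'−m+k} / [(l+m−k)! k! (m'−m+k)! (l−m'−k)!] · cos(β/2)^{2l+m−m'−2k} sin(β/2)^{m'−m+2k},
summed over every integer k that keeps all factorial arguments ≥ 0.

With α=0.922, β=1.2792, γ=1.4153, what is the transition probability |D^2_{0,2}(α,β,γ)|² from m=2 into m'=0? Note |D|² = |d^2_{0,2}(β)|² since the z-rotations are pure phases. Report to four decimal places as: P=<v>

D^2_{0,2}(0.9220,1.2792,1.4153) = e^{-i·0·0.9220}·d^2_{0,2}(1.2792)·e^{-i·2·1.4153}. Compute d first:
With c≡cos(β/2)=0.802335 and s≡sin(β/2)=0.596875, N=[2·2·24·1]^{1/2}=9.797959
The bounds max(0,m−m')=2 and min(l+m,l−m')=2 give 1 term
  k=2: (−1)^0·9.7980/(4)·0.8023^2·0.5969^2 = +0.561763
d^2_{0,2}(1.2792) = +0.561763
|D^2_{0,2}|² = |d^2_{0,2}(β)|² = (+0.561763)² = 0.315577 (the z-rotation phases have unit modulus)

P=0.3156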